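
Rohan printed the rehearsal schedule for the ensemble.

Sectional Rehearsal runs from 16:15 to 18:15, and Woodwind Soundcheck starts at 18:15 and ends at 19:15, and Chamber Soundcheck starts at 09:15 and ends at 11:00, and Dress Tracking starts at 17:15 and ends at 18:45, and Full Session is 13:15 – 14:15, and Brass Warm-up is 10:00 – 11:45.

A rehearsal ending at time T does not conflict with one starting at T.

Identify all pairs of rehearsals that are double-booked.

Sorted by start: Chamber Soundcheck, Brass Warm-up, Full Session, Sectional Rehearsal, Dress Tracking, Woodwind Soundcheck.
Brass Warm-up starts before Chamber Soundcheck ends → Chamber Soundcheck and Brass Warm-up overlap.
Full Session starts after Chamber Soundcheck ends — done with Chamber Soundcheck.
Full Session starts after Brass Warm-up ends — done with Brass Warm-up.
Sectional Rehearsal starts after Full Session ends — done with Full Session.
Dress Tracking starts before Sectional Rehearsal ends → Sectional Rehearsal and Dress Tracking overlap.
Woodwind Soundcheck starts exactly when Sectional Rehearsal ends (back-to-back, no overlap).
Woodwind Soundcheck starts before Dress Tracking ends → Dress Tracking and Woodwind Soundcheck overlap.

Brass Warm-up & Chamber Soundcheck, Dress Tracking & Sectional Rehearsal, Dress Tracking & Woodwind Soundcheck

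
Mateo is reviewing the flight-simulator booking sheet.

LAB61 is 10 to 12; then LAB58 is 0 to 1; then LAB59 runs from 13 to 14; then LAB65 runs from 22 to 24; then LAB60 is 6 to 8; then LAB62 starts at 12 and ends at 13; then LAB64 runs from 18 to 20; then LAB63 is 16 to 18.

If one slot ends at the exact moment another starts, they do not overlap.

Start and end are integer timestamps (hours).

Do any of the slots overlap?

Sorted by start: LAB58, LAB60, LAB61, LAB62, LAB59, LAB63, LAB64, LAB65.
LAB60 starts after LAB58 ends, so nothing later overlaps LAB58 either.
LAB61 starts after LAB60 ends, so nothing later overlaps LAB60 either.
LAB62 starts exactly when LAB61 ends (back-to-back, no overlap), so nothing later overlaps LAB61 either.
LAB59 starts exactly when LAB62 ends (back-to-back, no overlap), so nothing later overlaps LAB62 either.
LAB63 starts after LAB59 ends, so nothing later overlaps LAB59 either.
LAB64 starts exactly when LAB63 ends (back-to-back, no overlap), so nothing later overlaps LAB63 either.
LAB65 starts after LAB64 ends.
Every pair is clear; the schedule has no overlaps.

No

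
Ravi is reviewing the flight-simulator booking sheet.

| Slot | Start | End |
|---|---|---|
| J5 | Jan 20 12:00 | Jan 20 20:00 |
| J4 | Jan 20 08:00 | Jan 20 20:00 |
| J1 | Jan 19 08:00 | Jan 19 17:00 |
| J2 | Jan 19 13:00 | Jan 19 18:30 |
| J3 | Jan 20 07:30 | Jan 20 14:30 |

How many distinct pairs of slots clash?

Two intervals overlap when each starts before the other ends.
Sorted by start: J1, J2, J3, J4, J5.
J2 starts before J1 ends → J1 and J2 overlap.
J3 starts after J1 ends; J1 is clear from here.
J3 starts after J2 ends; J2 is clear from here.
J4 starts before J3 ends → J3 and J4 overlap.
J5 starts before J3 ends → J3 and J5 overlap.
J5 starts before J4 ends → J4 and J5 overlap.
Overlapping pairs: J1 & J2, J3 & J4, J3 & J5, J4 & J5 — 4 in total.

4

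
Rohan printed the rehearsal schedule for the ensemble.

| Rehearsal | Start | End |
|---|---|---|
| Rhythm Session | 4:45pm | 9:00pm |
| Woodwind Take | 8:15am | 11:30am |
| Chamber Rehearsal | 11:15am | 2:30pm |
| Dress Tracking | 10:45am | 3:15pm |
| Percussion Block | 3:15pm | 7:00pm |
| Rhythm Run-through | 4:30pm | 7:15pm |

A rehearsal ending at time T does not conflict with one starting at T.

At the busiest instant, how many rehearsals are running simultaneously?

Sort all start/end points and keep a running count:
8:15am start Woodwind Take → 1
10:45am start Dress Tracking → 2
11:15am start Chamber Rehearsal → 3
11:30am end Woodwind Take → 2
2:30pm end Chamber Rehearsal → 1
3:15pm end Dress Tracking → 0
3:15pm start Percussion Block → 1
4:30pm start Rhythm Run-through → 2
4:45pm start Rhythm Session → 3
7:00pm end Percussion Block → 2
7:15pm end Rhythm Run-through → 1
9:00pm end Rhythm Session → 0
Peak is 3, at 11:15am (Chamber Rehearsal, Dress Tracking, Woodwind Take).

3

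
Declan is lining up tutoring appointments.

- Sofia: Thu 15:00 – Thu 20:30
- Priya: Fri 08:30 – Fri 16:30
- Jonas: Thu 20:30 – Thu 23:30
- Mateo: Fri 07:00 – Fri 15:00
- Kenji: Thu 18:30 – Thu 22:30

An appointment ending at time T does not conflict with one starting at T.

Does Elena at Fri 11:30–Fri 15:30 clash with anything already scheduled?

Sofia: ends Thu 20:30 at or before Elena starts Fri 11:30 → clear.
Kenji: ends Thu 22:30 at or before Elena starts Fri 11:30 → clear.
Jonas: ends Thu 23:30 at or before Elena starts Fri 11:30 → clear.
Mateo: starts Fri 07:00 before Elena ends Fri 15:30, and ends Fri 15:00 after Elena starts Fri 11:30 → overlap.
Priya: starts Fri 08:30 before Elena ends Fri 15:30, and ends Fri 16:30 after Elena starts Fri 11:30 → overlap.
Elena overlaps Mateo, Priya.

Yes — it overlaps Mateo, Priya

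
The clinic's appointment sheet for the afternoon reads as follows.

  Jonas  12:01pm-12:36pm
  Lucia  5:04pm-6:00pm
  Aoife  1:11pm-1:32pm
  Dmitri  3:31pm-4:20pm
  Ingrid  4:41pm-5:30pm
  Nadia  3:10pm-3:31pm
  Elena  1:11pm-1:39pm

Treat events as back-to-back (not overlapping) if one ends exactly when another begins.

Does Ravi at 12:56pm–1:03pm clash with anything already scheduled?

Jonas: ends 12:36pm at or before Ravi starts 12:56pm → clear.
Elena: starts 1:11pm at or after Ravi ends 1:03pm → clear.
Aoife: starts 1:11pm at or after Ravi ends 1:03pm → clear.
Nadia: starts 3:10pm at or after Ravi ends 1:03pm → clear.
Dmitri: starts 3:31pm at or after Ravi ends 1:03pm → clear.
Ingrid: starts 4:41pm at or after Ravi ends 1:03pm → clear.
Lucia: starts 5:04pm at or after Ravi ends 1:03pm → clear.

No — it doesn't clash with anything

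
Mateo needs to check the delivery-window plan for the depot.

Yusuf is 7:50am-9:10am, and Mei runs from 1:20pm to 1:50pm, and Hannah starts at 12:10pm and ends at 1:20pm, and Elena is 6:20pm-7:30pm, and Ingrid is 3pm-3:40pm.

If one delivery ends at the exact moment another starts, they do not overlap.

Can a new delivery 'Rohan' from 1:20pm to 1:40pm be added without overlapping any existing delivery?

No — it overlaps Mei

Yusuf: ends 9:10am at or before Rohan starts 1:20pm → clear.
Hannah: ends 1:20pm at or before Rohan starts 1:20pm → clear.
Mei: starts 1:20pm before Rohan ends 1:40pm, and ends 1:50pm after Rohan starts 1:20pm → overlap.
Ingrid: starts 3pm at or after Rohan ends 1:40pm → clear.
Elena: starts 6:20pm at or after Rohan ends 1:40pm → clear.
Rohan overlaps Mei.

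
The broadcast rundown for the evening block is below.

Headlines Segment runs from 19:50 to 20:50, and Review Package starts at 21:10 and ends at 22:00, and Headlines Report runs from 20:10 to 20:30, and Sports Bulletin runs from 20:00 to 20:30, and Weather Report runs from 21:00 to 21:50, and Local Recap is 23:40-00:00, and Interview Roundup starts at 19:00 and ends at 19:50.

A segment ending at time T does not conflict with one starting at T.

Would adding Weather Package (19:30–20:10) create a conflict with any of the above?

Yes — it overlaps Headlines Segment, Interview Roundup, Sports Bulletin

Interview Roundup: starts 19:00 before Weather Package ends 20:10, and ends 19:50 after Weather Package starts 19:30 → overlap.
Headlines Segment: starts 19:50 before Weather Package ends 20:10, and ends 20:50 after Weather Package starts 19:30 → overlap.
Sports Bulletin: starts 20:00 before Weather Package ends 20:10, and ends 20:30 after Weather Package starts 19:30 → overlap.
Headlines Report: starts 20:10 at or after Weather Package ends 20:10 → clear.
Weather Report: starts 21:00 at or after Weather Package ends 20:10 → clear.
Review Package: starts 21:10 at or after Weather Package ends 20:10 → clear.
Local Recap: starts 23:40 at or after Weather Package ends 20:10 → clear.
Weather Package overlaps Headlines Segment, Interview Roundup, Sports Bulletin.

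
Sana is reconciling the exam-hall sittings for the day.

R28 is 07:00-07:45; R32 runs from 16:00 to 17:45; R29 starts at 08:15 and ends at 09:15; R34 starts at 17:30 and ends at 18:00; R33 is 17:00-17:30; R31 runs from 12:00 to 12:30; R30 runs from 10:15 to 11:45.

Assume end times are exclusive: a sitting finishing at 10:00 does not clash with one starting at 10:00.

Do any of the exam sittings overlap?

Yes

Sorted by start: R28, R29, R30, R31, R32, R33, R34.
R29 starts after R28 ends; R28 is clear from here.
R30 starts after R29 ends; R29 is clear from here.
R31 starts after R30 ends; R30 is clear from here.
R32 starts after R31 ends; R31 is clear from here.
R33 starts before R32 ends → R32 and R33 overlap.
That's a conflict, so the schedule is not conflict-free.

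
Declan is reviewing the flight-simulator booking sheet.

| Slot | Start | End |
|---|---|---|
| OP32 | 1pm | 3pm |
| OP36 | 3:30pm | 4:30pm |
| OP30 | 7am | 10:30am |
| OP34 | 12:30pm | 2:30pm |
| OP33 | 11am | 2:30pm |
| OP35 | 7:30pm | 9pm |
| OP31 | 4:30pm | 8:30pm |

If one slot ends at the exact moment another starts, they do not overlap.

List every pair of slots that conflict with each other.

OP31 & OP35, OP32 & OP33, OP32 & OP34, OP33 & OP34

Sorted by start: OP30, OP33, OP34, OP32, OP36, OP31, OP35.
OP33 starts after OP30 ends — done with OP30.
OP34 starts before OP33 ends → OP33 and OP34 overlap.
OP32 starts before OP33 ends → OP33 and OP32 overlap.
OP36 starts after OP33 ends — done with OP33.
OP32 starts before OP34 ends → OP34 and OP32 overlap.
OP36 starts after OP34 ends — done with OP34.
OP36 starts after OP32 ends — done with OP32.
OP31 starts exactly when OP36 ends (back-to-back, no overlap) — done with OP36.
OP35 starts before OP31 ends → OP31 and OP35 overlap.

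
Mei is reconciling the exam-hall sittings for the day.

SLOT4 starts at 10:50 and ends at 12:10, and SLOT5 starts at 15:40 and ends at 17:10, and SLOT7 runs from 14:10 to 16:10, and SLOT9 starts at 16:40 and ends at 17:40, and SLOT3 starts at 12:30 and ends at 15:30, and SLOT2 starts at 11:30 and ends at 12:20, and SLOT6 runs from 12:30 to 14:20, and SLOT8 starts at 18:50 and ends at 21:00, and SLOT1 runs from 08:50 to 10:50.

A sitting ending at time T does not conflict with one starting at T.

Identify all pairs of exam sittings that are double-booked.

SLOT2 & SLOT4, SLOT3 & SLOT6, SLOT3 & SLOT7, SLOT5 & SLOT7, SLOT5 & SLOT9, SLOT6 & SLOT7

Sorted by start: SLOT1, SLOT4, SLOT2, SLOT3, SLOT6, SLOT7, SLOT5, SLOT9, SLOT8.
SLOT4 starts exactly when SLOT1 ends (back-to-back, no overlap), so nothing later overlaps SLOT1 either.
SLOT2 starts before SLOT4 ends → SLOT4 and SLOT2 overlap.
SLOT3 starts after SLOT4 ends, so nothing later overlaps SLOT4 either.
SLOT3 starts after SLOT2 ends, so nothing later overlaps SLOT2 either.
SLOT6 starts before SLOT3 ends → SLOT3 and SLOT6 overlap.
SLOT7 starts before SLOT3 ends → SLOT3 and SLOT7 overlap.
SLOT5 starts after SLOT3 ends, so nothing later overlaps SLOT3 either.
SLOT7 starts before SLOT6 ends → SLOT6 and SLOT7 overlap.
SLOT5 starts after SLOT6 ends, so nothing later overlaps SLOT6 either.
SLOT5 starts before SLOT7 ends → SLOT7 and SLOT5 overlap.
SLOT9 starts after SLOT7 ends, so nothing later overlaps SLOT7 either.
SLOT9 starts before SLOT5 ends → SLOT5 and SLOT9 overlap.
SLOT8 starts after SLOT5 ends.
SLOT8 starts after SLOT9 ends.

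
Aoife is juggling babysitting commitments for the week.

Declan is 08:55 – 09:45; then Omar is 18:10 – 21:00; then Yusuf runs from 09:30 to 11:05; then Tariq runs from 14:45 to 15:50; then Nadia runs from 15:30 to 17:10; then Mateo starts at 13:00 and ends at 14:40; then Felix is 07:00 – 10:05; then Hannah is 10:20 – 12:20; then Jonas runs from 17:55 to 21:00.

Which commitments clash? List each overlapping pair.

Declan & Felix, Declan & Yusuf, Felix & Yusuf, Hannah & Yusuf, Jonas & Omar, Nadia & Tariq

Sorted by start: Felix, Declan, Yusuf, Hannah, Mateo, Tariq, Nadia, Jonas, Omar.
Declan starts before Felix ends → Felix and Declan overlap.
Yusuf starts before Felix ends → Felix and Yusuf overlap.
Hannah starts after Felix ends, so nothing later overlaps Felix either.
Yusuf starts before Declan ends → Declan and Yusuf overlap.
Hannah starts after Declan ends, so nothing later overlaps Declan either.
Hannah starts before Yusuf ends → Yusuf and Hannah overlap.
Mateo starts after Yusuf ends, so nothing later overlaps Yusuf either.
Mateo starts after Hannah ends, so nothing later overlaps Hannah either.
Tariq starts after Mateo ends, so nothing later overlaps Mateo either.
Nadia starts before Tariq ends → Tariq and Nadia overlap.
Jonas starts after Tariq ends, so nothing later overlaps Tariq either.
Jonas starts after Nadia ends, so nothing later overlaps Nadia either.
Omar starts before Jonas ends → Jonas and Omar overlap.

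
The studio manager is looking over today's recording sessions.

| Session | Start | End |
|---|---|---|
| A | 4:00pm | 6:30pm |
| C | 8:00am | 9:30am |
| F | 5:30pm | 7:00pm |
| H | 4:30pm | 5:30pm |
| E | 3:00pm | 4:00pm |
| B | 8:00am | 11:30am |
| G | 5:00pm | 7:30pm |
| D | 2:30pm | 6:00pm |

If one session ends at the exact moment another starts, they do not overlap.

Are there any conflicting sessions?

Two intervals overlap when each starts before the other ends.
Sorted by start: B, C, D, E, A, H, G, F.
C starts before B ends → B and C overlap.
That's a conflict, so the schedule is not conflict-free.

Yes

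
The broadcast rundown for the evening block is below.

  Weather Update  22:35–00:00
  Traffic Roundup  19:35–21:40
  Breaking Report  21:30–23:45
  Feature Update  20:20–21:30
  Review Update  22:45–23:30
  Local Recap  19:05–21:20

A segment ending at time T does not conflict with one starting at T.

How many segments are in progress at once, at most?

3

Sweep the timeline, counting +1 at each start and −1 at each end (ends before starts at a tie):
19:05 start Local Recap → 1
19:35 start Traffic Roundup → 2
20:20 start Feature Update → 3
21:20 end Local Recap → 2
21:30 end Feature Update → 1
21:30 start Breaking Report → 2
21:40 end Traffic Roundup → 1
22:35 start Weather Update → 2
22:45 start Review Update → 3
23:30 end Review Update → 2
23:45 end Breaking Report → 1
00:00 end Weather Update → 0
Peak is 3, at 20:20 (Feature Update, Local Recap, Traffic Roundup).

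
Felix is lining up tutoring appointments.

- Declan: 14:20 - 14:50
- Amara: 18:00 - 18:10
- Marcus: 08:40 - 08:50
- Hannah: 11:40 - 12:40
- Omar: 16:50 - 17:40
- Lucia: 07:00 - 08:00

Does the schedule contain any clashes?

No

Two intervals overlap when each starts before the other ends.
Sorted by start: Lucia, Marcus, Hannah, Declan, Omar, Amara.
Marcus starts after Lucia ends, so Lucia has no further overlaps.
Hannah starts after Marcus ends, so Marcus has no further overlaps.
Declan starts after Hannah ends, so Hannah has no further overlaps.
Omar starts after Declan ends, so Declan has no further overlaps.
Amara starts after Omar ends.
Every pair is clear; the schedule has no overlaps.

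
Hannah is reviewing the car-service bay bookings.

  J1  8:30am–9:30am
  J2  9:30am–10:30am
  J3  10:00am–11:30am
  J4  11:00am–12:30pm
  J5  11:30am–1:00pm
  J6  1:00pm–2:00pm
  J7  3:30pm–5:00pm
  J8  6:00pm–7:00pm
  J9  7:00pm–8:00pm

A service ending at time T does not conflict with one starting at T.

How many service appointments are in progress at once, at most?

Sweep the timeline, counting +1 at each start and −1 at each end (ends before starts at a tie):
8:30am start J1 → 1
9:30am end J1 → 0
9:30am start J2 → 1
10:00am start J3 → 2
10:30am end J2 → 1
11:00am start J4 → 2
11:30am end J3 → 1
11:30am start J5 → 2
12:30pm end J4 → 1
1:00pm end J5 → 0
1:00pm start J6 → 1
2:00pm end J6 → 0
3:30pm start J7 → 1
5:00pm end J7 → 0
6:00pm start J8 → 1
7:00pm end J8 → 0
7:00pm start J9 → 1
8:00pm end J9 → 0
Peak is 2, at 10:00am (J2, J3).

2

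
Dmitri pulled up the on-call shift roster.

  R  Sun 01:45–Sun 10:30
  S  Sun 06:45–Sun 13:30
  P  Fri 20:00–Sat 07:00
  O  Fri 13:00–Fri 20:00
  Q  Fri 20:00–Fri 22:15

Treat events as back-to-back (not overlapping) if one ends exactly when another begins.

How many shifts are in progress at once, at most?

2

Walk through starts and ends in time order (an end at T is processed before a start at T):
Fri 13:00 start O → 1
Fri 20:00 end O → 0
Fri 20:00 start P → 1
Fri 20:00 start Q → 2
Fri 22:15 end Q → 1
Sat 07:00 end P → 0
Sun 01:45 start R → 1
Sun 06:45 start S → 2
Sun 10:30 end R → 1
Sun 13:30 end S → 0
Peak is 2, at Fri 20:00 (P, Q).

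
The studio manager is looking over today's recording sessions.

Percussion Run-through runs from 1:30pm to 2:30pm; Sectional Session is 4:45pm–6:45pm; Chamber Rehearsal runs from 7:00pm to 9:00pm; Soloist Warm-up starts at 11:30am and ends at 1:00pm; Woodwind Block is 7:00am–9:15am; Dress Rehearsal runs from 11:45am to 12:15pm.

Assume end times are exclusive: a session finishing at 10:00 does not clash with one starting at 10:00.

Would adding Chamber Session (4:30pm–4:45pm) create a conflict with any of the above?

Woodwind Block: ends 9:15am at or before Chamber Session starts 4:30pm → clear.
Soloist Warm-up: ends 1:00pm at or before Chamber Session starts 4:30pm → clear.
Dress Rehearsal: ends 12:15pm at or before Chamber Session starts 4:30pm → clear.
Percussion Run-through: ends 2:30pm at or before Chamber Session starts 4:30pm → clear.
Sectional Session: starts 4:45pm at or after Chamber Session ends 4:45pm → clear.
Chamber Rehearsal: starts 7:00pm at or after Chamber Session ends 4:45pm → clear.

No — it doesn't clash with anything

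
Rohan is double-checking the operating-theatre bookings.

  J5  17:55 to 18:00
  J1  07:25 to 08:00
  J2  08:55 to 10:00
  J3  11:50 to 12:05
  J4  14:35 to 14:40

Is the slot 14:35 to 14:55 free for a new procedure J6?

No — it overlaps J4

J1: ends 08:00 at or before J6 starts 14:35 → clear.
J2: ends 10:00 at or before J6 starts 14:35 → clear.
J3: ends 12:05 at or before J6 starts 14:35 → clear.
J4: starts 14:35 before J6 ends 14:55, and ends 14:40 after J6 starts 14:35 → overlap.
J5: starts 17:55 at or after J6 ends 14:55 → clear.
J6 overlaps J4.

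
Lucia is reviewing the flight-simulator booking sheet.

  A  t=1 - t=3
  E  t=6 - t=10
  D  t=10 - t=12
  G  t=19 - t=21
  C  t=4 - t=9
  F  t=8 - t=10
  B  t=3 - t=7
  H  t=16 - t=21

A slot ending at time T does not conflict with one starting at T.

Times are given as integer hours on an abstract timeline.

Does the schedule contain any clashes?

Yes

Sorted by start: A, B, C, E, F, D, H, G.
B starts exactly when A ends (back-to-back, no overlap), so nothing later overlaps A either.
C starts before B ends → B and C overlap.
That's a conflict, so the schedule is not conflict-free.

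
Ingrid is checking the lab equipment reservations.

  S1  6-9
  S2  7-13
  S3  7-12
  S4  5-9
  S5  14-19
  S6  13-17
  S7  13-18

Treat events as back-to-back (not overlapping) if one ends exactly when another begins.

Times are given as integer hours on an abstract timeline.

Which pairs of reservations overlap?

S1 & S2, S1 & S3, S1 & S4, S2 & S3, S2 & S4, S3 & S4, S5 & S6, S5 & S7, S6 & S7

Sorted by start: S4, S1, S2, S3, S6, S7, S5.
S1 starts before S4 ends → S4 and S1 overlap.
S2 starts before S4 ends → S4 and S2 overlap.
S3 starts before S4 ends → S4 and S3 overlap.
S6 starts after S4 ends — done with S4.
S2 starts before S1 ends → S1 and S2 overlap.
S3 starts before S1 ends → S1 and S3 overlap.
S6 starts after S1 ends — done with S1.
S3 starts before S2 ends → S2 and S3 overlap.
S6 starts exactly when S2 ends (back-to-back, no overlap) — done with S2.
S6 starts after S3 ends — done with S3.
S7 starts before S6 ends → S6 and S7 overlap.
S5 starts before S6 ends → S6 and S5 overlap.
S5 starts before S7 ends → S7 and S5 overlap.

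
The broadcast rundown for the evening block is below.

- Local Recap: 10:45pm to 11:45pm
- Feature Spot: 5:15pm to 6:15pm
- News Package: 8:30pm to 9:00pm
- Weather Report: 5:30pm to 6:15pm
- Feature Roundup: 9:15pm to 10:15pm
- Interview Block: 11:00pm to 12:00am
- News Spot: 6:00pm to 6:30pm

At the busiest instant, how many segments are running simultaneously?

3

Walk through starts and ends in time order (an end at T is processed before a start at T):
5:15pm start Feature Spot → 1
5:30pm start Weather Report → 2
6:00pm start News Spot → 3
6:15pm end Feature Spot → 2
6:15pm end Weather Report → 1
6:30pm end News Spot → 0
8:30pm start News Package → 1
9:00pm end News Package → 0
9:15pm start Feature Roundup → 1
10:15pm end Feature Roundup → 0
10:45pm start Local Recap → 1
11:00pm start Interview Block → 2
11:45pm end Local Recap → 1
12:00am end Interview Block → 0
Peak is 3, at 6:00pm (Feature Spot, News Spot, Weather Report).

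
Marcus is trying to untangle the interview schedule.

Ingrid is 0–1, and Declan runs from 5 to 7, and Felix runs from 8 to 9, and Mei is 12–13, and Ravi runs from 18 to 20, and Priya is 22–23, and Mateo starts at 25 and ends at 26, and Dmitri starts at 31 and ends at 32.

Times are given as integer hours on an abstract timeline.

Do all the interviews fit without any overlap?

Two intervals overlap when each starts before the other ends.
Sorted by start: Ingrid, Declan, Felix, Mei, Ravi, Priya, Mateo, Dmitri.
Declan starts after Ingrid ends; Ingrid is clear from here.
Felix starts after Declan ends; Declan is clear from here.
Mei starts after Felix ends; Felix is clear from here.
Ravi starts after Mei ends; Mei is clear from here.
Priya starts after Ravi ends; Ravi is clear from here.
Mateo starts after Priya ends; Priya is clear from here.
Dmitri starts after Mateo ends.
Every pair is clear; the schedule has no overlaps.

Yes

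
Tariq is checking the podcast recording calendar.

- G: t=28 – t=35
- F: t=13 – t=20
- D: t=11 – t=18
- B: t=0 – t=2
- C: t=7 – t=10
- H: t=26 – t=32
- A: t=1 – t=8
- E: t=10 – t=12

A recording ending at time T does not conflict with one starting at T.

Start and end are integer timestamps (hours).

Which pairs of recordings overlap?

A & B, A & C, D & E, D & F, G & H

Sorted by start: B, A, C, E, D, F, H, G.
A starts before B ends → B and A overlap.
C starts after B ends, so B has no further overlaps.
C starts before A ends → A and C overlap.
E starts after A ends, so A has no further overlaps.
E starts exactly when C ends (back-to-back, no overlap), so C has no further overlaps.
D starts before E ends → E and D overlap.
F starts after E ends, so E has no further overlaps.
F starts before D ends → D and F overlap.
H starts after D ends, so D has no further overlaps.
H starts after F ends, so F has no further overlaps.
G starts before H ends → H and G overlap.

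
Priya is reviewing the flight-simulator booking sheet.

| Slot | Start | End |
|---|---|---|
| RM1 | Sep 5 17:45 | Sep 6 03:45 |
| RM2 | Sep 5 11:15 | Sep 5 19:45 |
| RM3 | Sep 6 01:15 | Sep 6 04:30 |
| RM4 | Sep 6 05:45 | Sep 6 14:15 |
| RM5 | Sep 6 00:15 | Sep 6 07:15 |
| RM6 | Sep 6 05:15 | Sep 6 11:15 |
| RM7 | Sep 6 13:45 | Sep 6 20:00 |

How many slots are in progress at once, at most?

3

Sort all start/end points and keep a running count:
Sep 5 11:15 start RM2 → 1
Sep 5 17:45 start RM1 → 2
Sep 5 19:45 end RM2 → 1
Sep 6 00:15 start RM5 → 2
Sep 6 01:15 start RM3 → 3
Sep 6 03:45 end RM1 → 2
Sep 6 04:30 end RM3 → 1
Sep 6 05:15 start RM6 → 2
Sep 6 05:45 start RM4 → 3
Sep 6 07:15 end RM5 → 2
Sep 6 11:15 end RM6 → 1
Sep 6 13:45 start RM7 → 2
Sep 6 14:15 end RM4 → 1
Sep 6 20:00 end RM7 → 0
Peak is 3, at Sep 6 01:15 (RM1, RM3, RM5).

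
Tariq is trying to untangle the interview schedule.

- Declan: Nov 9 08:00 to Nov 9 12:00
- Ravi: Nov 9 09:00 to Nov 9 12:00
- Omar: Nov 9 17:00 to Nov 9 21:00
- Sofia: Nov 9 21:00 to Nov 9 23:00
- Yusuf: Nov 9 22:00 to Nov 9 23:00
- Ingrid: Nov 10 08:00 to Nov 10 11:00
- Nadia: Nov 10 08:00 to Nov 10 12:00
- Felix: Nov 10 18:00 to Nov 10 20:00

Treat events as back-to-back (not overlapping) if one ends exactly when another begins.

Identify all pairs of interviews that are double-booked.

Check each pair: they overlap iff neither finishes before the other starts.
Sorted by start: Declan, Ravi, Omar, Sofia, Yusuf, Ingrid, Nadia, Felix.
Ravi starts before Declan ends → Declan and Ravi overlap.
Omar starts after Declan ends, so Declan has no further overlaps.
Omar starts after Ravi ends, so Ravi has no further overlaps.
Sofia starts exactly when Omar ends (back-to-back, no overlap), so Omar has no further overlaps.
Yusuf starts before Sofia ends → Sofia and Yusuf overlap.
Ingrid starts after Sofia ends, so Sofia has no further overlaps.
Ingrid starts after Yusuf ends, so Yusuf has no further overlaps.
Nadia starts before Ingrid ends → Ingrid and Nadia overlap.
Felix starts after Ingrid ends.
Felix starts after Nadia ends.

Declan & Ravi, Ingrid & Nadia, Sofia & Yusuf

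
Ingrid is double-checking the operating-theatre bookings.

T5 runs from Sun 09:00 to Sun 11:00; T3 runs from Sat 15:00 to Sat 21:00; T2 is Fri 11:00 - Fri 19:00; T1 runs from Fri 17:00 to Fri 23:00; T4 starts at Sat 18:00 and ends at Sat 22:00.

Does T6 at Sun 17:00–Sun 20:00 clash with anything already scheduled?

No — it doesn't clash with anything

T2: ends Fri 19:00 at or before T6 starts Sun 17:00 → clear.
T1: ends Fri 23:00 at or before T6 starts Sun 17:00 → clear.
T3: ends Sat 21:00 at or before T6 starts Sun 17:00 → clear.
T4: ends Sat 22:00 at or before T6 starts Sun 17:00 → clear.
T5: ends Sun 11:00 at or before T6 starts Sun 17:00 → clear.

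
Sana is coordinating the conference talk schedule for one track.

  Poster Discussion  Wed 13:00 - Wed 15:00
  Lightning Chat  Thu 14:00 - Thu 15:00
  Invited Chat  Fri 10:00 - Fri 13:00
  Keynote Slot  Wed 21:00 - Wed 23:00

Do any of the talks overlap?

No

Sorted by start: Poster Discussion, Keynote Slot, Lightning Chat, Invited Chat.
Keynote Slot starts after Poster Discussion ends — done with Poster Discussion.
Lightning Chat starts after Keynote Slot ends — done with Keynote Slot.
Invited Chat starts after Lightning Chat ends.
Every pair is clear; the schedule has no overlaps.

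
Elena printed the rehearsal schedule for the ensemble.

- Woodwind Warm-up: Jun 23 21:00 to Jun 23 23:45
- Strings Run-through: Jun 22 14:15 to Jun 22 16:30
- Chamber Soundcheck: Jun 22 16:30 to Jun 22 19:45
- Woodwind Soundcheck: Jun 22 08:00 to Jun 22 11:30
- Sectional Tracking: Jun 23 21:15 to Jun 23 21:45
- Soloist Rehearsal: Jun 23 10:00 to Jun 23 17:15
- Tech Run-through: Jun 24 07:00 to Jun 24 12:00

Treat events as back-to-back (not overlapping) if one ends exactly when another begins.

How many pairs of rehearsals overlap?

Sorted by start: Woodwind Soundcheck, Strings Run-through, Chamber Soundcheck, Soloist Rehearsal, Woodwind Warm-up, Sectional Tracking, Tech Run-through.
Strings Run-through starts after Woodwind Soundcheck ends — done with Woodwind Soundcheck.
Chamber Soundcheck starts exactly when Strings Run-through ends (back-to-back, no overlap) — done with Strings Run-through.
Soloist Rehearsal starts after Chamber Soundcheck ends — done with Chamber Soundcheck.
Woodwind Warm-up starts after Soloist Rehearsal ends — done with Soloist Rehearsal.
Sectional Tracking starts before Woodwind Warm-up ends → Woodwind Warm-up and Sectional Tracking overlap.
Tech Run-through starts after Woodwind Warm-up ends.
Tech Run-through starts after Sectional Tracking ends.
Overlapping pairs: Sectional Tracking & Woodwind Warm-up — 1 in total.

1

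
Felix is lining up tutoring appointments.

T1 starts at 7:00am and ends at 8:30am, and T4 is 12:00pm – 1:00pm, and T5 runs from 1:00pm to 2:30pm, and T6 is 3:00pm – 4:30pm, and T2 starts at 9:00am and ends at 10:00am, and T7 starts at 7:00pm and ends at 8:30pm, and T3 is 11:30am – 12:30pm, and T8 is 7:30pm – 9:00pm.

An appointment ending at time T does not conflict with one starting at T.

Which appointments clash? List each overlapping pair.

T3 & T4, T7 & T8

Sorted by start: T1, T2, T3, T4, T5, T6, T7, T8.
T2 starts after T1 ends, so T1 has no further overlaps.
T3 starts after T2 ends, so T2 has no further overlaps.
T4 starts before T3 ends → T3 and T4 overlap.
T5 starts after T3 ends, so T3 has no further overlaps.
T5 starts exactly when T4 ends (back-to-back, no overlap), so T4 has no further overlaps.
T6 starts after T5 ends, so T5 has no further overlaps.
T7 starts after T6 ends, so T6 has no further overlaps.
T8 starts before T7 ends → T7 and T8 overlap.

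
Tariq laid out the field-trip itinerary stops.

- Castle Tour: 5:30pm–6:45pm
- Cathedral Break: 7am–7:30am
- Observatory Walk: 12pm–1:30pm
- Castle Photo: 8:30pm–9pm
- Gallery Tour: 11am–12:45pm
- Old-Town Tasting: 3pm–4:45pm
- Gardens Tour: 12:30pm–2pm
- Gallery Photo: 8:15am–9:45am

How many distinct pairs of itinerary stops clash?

3

Check each pair: they overlap iff neither finishes before the other starts.
Sorted by start: Cathedral Break, Gallery Photo, Gallery Tour, Observatory Walk, Gardens Tour, Old-Town Tasting, Castle Tour, Castle Photo.
Gallery Photo starts after Cathedral Break ends, so Cathedral Break has no further overlaps.
Gallery Tour starts after Gallery Photo ends, so Gallery Photo has no further overlaps.
Observatory Walk starts before Gallery Tour ends → Gallery Tour and Observatory Walk overlap.
Gardens Tour starts before Gallery Tour ends → Gallery Tour and Gardens Tour overlap.
Old-Town Tasting starts after Gallery Tour ends, so Gallery Tour has no further overlaps.
Gardens Tour starts before Observatory Walk ends → Observatory Walk and Gardens Tour overlap.
Old-Town Tasting starts after Observatory Walk ends, so Observatory Walk has no further overlaps.
Old-Town Tasting starts after Gardens Tour ends, so Gardens Tour has no further overlaps.
Castle Tour starts after Old-Town Tasting ends, so Old-Town Tasting has no further overlaps.
Castle Photo starts after Castle Tour ends.
Overlapping pairs: Gallery Tour & Gardens Tour, Gallery Tour & Observatory Walk, Gardens Tour & Observatory Walk — 3 in total.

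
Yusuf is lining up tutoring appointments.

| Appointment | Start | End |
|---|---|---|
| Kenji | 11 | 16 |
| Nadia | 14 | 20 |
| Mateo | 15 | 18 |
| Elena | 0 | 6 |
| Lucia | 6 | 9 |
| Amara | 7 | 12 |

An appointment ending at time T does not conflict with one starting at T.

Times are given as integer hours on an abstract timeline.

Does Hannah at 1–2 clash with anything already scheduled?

Elena: starts 0 before Hannah ends 2, and ends 6 after Hannah starts 1 → overlap.
Lucia: starts 6 at or after Hannah ends 2 → clear.
Amara: starts 7 at or after Hannah ends 2 → clear.
Kenji: starts 11 at or after Hannah ends 2 → clear.
Nadia: starts 14 at or after Hannah ends 2 → clear.
Mateo: starts 15 at or after Hannah ends 2 → clear.
Hannah overlaps Elena.

Yes — it overlaps Elena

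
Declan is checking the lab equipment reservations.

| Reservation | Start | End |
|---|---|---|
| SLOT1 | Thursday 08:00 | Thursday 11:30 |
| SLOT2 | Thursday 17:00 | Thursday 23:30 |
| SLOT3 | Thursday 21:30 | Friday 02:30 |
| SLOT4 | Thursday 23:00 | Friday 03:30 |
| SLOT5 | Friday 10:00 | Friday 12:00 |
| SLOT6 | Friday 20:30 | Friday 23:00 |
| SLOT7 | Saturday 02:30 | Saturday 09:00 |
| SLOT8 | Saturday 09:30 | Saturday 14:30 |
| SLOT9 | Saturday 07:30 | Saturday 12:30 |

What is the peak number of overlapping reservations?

3

Sweep the timeline, counting +1 at each start and −1 at each end (ends before starts at a tie):
Thursday 08:00 start SLOT1 → 1
Thursday 11:30 end SLOT1 → 0
Thursday 17:00 start SLOT2 → 1
Thursday 21:30 start SLOT3 → 2
Thursday 23:00 start SLOT4 → 3
Thursday 23:30 end SLOT2 → 2
Friday 02:30 end SLOT3 → 1
Friday 03:30 end SLOT4 → 0
Friday 10:00 start SLOT5 → 1
Friday 12:00 end SLOT5 → 0
Friday 20:30 start SLOT6 → 1
Friday 23:00 end SLOT6 → 0
Saturday 02:30 start SLOT7 → 1
Saturday 07:30 start SLOT9 → 2
Saturday 09:00 end SLOT7 → 1
Saturday 09:30 start SLOT8 → 2
Saturday 12:30 end SLOT9 → 1
Saturday 14:30 end SLOT8 → 0
Peak is 3, at Thursday 23:00 (SLOT2, SLOT3, SLOT4).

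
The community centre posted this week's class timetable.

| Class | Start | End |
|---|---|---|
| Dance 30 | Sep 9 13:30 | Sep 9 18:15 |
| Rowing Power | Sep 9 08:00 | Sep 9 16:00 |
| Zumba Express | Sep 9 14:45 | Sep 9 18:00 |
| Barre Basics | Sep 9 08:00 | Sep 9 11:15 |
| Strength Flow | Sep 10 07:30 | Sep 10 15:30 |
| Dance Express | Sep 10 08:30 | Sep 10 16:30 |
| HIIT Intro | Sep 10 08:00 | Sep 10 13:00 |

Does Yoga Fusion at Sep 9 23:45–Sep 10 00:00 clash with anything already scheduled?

Barre Basics: ends Sep 9 11:15 at or before Yoga Fusion starts Sep 9 23:45 → clear.
Rowing Power: ends Sep 9 16:00 at or before Yoga Fusion starts Sep 9 23:45 → clear.
Dance 30: ends Sep 9 18:15 at or before Yoga Fusion starts Sep 9 23:45 → clear.
Zumba Express: ends Sep 9 18:00 at or before Yoga Fusion starts Sep 9 23:45 → clear.
Strength Flow: starts Sep 10 07:30 at or after Yoga Fusion ends Sep 10 00:00 → clear.
HIIT Intro: starts Sep 10 08:00 at or after Yoga Fusion ends Sep 10 00:00 → clear.
Dance Express: starts Sep 10 08:30 at or after Yoga Fusion ends Sep 10 00:00 → clear.

No — it doesn't clash with anything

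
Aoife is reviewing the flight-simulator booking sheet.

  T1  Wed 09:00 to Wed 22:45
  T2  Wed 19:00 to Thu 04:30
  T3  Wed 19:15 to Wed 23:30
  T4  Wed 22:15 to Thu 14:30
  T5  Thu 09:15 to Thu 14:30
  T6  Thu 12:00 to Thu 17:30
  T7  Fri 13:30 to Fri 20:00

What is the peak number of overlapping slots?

4

Sort all start/end points and keep a running count:
Wed 09:00 start T1 → 1
Wed 19:00 start T2 → 2
Wed 19:15 start T3 → 3
Wed 22:15 start T4 → 4
Wed 22:45 end T1 → 3
Wed 23:30 end T3 → 2
Thu 04:30 end T2 → 1
Thu 09:15 start T5 → 2
Thu 12:00 start T6 → 3
Thu 14:30 end T4 → 2
Thu 14:30 end T5 → 1
Thu 17:30 end T6 → 0
Fri 13:30 start T7 → 1
Fri 20:00 end T7 → 0
Peak is 4, at Wed 22:15 (T1, T2, T3, T4).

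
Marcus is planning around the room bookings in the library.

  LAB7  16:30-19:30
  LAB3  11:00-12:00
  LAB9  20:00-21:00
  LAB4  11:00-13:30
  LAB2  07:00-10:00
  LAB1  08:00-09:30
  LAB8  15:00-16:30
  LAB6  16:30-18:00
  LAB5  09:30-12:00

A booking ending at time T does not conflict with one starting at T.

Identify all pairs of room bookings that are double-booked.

Sorted by start: LAB2, LAB1, LAB5, LAB3, LAB4, LAB8, LAB6, LAB7, LAB9.
LAB1 starts before LAB2 ends → LAB2 and LAB1 overlap.
LAB5 starts before LAB2 ends → LAB2 and LAB5 overlap.
LAB3 starts after LAB2 ends; LAB2 is clear from here.
LAB5 starts exactly when LAB1 ends (back-to-back, no overlap); LAB1 is clear from here.
LAB3 starts before LAB5 ends → LAB5 and LAB3 overlap.
LAB4 starts before LAB5 ends → LAB5 and LAB4 overlap.
LAB8 starts after LAB5 ends; LAB5 is clear from here.
LAB4 starts before LAB3 ends → LAB3 and LAB4 overlap.
LAB8 starts after LAB3 ends; LAB3 is clear from here.
LAB8 starts after LAB4 ends; LAB4 is clear from here.
LAB6 starts exactly when LAB8 ends (back-to-back, no overlap); LAB8 is clear from here.
LAB7 starts before LAB6 ends → LAB6 and LAB7 overlap.
LAB9 starts after LAB6 ends.
LAB9 starts after LAB7 ends.

LAB1 & LAB2, LAB2 & LAB5, LAB3 & LAB4, LAB3 & LAB5, LAB4 & LAB5, LAB6 & LAB7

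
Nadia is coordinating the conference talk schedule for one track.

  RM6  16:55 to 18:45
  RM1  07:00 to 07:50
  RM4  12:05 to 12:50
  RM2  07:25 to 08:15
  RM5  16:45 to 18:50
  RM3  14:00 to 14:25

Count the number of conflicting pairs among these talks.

Check each pair: they overlap iff neither finishes before the other starts.
Sorted by start: RM1, RM2, RM4, RM3, RM5, RM6.
RM2 starts before RM1 ends → RM1 and RM2 overlap.
RM4 starts after RM1 ends, so nothing later overlaps RM1 either.
RM4 starts after RM2 ends, so nothing later overlaps RM2 either.
RM3 starts after RM4 ends, so nothing later overlaps RM4 either.
RM5 starts after RM3 ends, so nothing later overlaps RM3 either.
RM6 starts before RM5 ends → RM5 and RM6 overlap.
Overlapping pairs: RM1 & RM2, RM5 & RM6 — 2 in total.

2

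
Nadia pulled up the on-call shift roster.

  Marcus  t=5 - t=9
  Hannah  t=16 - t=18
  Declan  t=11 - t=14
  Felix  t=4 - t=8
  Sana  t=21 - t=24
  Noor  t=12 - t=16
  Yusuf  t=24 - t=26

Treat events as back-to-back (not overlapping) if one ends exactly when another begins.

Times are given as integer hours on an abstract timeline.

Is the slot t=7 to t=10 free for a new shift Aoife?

Felix: starts t=4 before Aoife ends t=10, and ends t=8 after Aoife starts t=7 → overlap.
Marcus: starts t=5 before Aoife ends t=10, and ends t=9 after Aoife starts t=7 → overlap.
Declan: starts t=11 at or after Aoife ends t=10 → clear.
Noor: starts t=12 at or after Aoife ends t=10 → clear.
Hannah: starts t=16 at or after Aoife ends t=10 → clear.
Sana: starts t=21 at or after Aoife ends t=10 → clear.
Yusuf: starts t=24 at or after Aoife ends t=10 → clear.
Aoife overlaps Felix, Marcus.

No — it overlaps Felix, Marcus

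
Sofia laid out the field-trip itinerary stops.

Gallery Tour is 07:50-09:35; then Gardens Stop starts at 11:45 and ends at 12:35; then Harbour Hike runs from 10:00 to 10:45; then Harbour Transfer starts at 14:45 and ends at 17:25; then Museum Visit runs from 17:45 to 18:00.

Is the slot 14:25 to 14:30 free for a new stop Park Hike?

Gallery Tour: ends 09:35 at or before Park Hike starts 14:25 → clear.
Harbour Hike: ends 10:45 at or before Park Hike starts 14:25 → clear.
Gardens Stop: ends 12:35 at or before Park Hike starts 14:25 → clear.
Harbour Transfer: starts 14:45 at or after Park Hike ends 14:30 → clear.
Museum Visit: starts 17:45 at or after Park Hike ends 14:30 → clear.

Yes — the slot is free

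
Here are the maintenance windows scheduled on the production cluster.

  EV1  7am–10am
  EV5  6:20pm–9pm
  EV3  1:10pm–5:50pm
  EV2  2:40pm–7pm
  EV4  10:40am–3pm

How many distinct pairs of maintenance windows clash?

Two intervals overlap when each starts before the other ends.
Sorted by start: EV1, EV4, EV3, EV2, EV5.
EV4 starts after EV1 ends, so EV1 has no further overlaps.
EV3 starts before EV4 ends → EV4 and EV3 overlap.
EV2 starts before EV4 ends → EV4 and EV2 overlap.
EV5 starts after EV4 ends.
EV2 starts before EV3 ends → EV3 and EV2 overlap.
EV5 starts after EV3 ends.
EV5 starts before EV2 ends → EV2 and EV5 overlap.
Overlapping pairs: EV2 & EV3, EV2 & EV4, EV2 & EV5, EV3 & EV4 — 4 in total.

4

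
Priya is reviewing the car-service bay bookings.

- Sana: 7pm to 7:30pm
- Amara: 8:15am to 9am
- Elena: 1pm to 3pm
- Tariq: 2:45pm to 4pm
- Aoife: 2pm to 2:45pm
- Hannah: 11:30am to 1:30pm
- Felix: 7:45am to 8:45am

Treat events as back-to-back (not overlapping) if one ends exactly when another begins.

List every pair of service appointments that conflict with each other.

Amara & Felix, Aoife & Elena, Elena & Hannah, Elena & Tariq

Sorted by start: Felix, Amara, Hannah, Elena, Aoife, Tariq, Sana.
Amara starts before Felix ends → Felix and Amara overlap.
Hannah starts after Felix ends; Felix is clear from here.
Hannah starts after Amara ends; Amara is clear from here.
Elena starts before Hannah ends → Hannah and Elena overlap.
Aoife starts after Hannah ends; Hannah is clear from here.
Aoife starts before Elena ends → Elena and Aoife overlap.
Tariq starts before Elena ends → Elena and Tariq overlap.
Sana starts after Elena ends.
Tariq starts exactly when Aoife ends (back-to-back, no overlap); Aoife is clear from here.
Sana starts after Tariq ends.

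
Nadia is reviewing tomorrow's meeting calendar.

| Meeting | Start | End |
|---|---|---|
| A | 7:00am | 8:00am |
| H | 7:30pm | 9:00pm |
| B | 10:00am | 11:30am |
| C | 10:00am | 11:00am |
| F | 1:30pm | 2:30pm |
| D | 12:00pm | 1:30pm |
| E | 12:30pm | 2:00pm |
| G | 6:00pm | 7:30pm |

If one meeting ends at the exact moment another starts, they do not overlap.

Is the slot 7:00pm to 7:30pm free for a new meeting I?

No — it overlaps G

A: ends 8:00am at or before I starts 7:00pm → clear.
B: ends 11:30am at or before I starts 7:00pm → clear.
C: ends 11:00am at or before I starts 7:00pm → clear.
D: ends 1:30pm at or before I starts 7:00pm → clear.
E: ends 2:00pm at or before I starts 7:00pm → clear.
F: ends 2:30pm at or before I starts 7:00pm → clear.
G: starts 6:00pm before I ends 7:30pm, and ends 7:30pm after I starts 7:00pm → overlap.
H: starts 7:30pm at or after I ends 7:30pm → clear.
I overlaps G.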